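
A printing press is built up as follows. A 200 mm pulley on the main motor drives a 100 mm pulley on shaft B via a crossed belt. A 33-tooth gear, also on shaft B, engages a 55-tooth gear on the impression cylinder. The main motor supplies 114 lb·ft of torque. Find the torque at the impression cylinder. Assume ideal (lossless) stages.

After the belt (100/200): 114 × 0.5 = 57 lb·ft
After the gear mesh (55/33): 57 × 1.6667 = 95 lb·ft

95 lb·ft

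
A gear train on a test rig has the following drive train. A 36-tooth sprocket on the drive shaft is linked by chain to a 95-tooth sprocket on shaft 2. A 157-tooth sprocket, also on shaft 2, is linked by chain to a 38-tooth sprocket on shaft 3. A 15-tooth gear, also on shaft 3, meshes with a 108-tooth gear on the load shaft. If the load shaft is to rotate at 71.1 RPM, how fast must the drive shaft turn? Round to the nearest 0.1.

327.0 RPM

Overall ratio R = 2.6389 × 0.24204 × 7.2 = 4.5987.
Required input speed = output speed × R = 71.1 × 4.5987 = 326.97 RPM.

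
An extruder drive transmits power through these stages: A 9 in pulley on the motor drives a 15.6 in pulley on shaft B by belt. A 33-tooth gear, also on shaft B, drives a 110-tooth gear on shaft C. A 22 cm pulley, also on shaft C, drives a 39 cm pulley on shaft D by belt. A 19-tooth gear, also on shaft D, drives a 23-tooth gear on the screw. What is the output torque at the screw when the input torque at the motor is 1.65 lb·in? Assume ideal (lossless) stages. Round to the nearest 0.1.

20.5 lb·in

Belt: ratio = 15.6/9 = 1.7333; torque at shaft B = 1.65 × 1.7333 = 2.86 lb·in.
Gear mesh: ratio = 110/33 = 3.3333; torque at shaft C = 2.86 × 3.3333 = 9.5333 lb·in.
Belt: ratio = 39/22 = 1.7727; torque at shaft D = 9.5333 × 1.7727 = 16.9 lb·in.
Gear mesh: ratio = 23/19 = 1.2105; torque at the screw = 16.9 × 1.2105 = 20.458 lb·in.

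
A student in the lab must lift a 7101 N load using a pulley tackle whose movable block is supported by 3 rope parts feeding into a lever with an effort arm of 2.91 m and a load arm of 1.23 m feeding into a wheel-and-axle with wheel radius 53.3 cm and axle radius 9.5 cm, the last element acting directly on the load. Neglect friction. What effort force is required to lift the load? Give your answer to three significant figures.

178 N

Block-and-tackle MA = number of supporting rope parts = 3.
Lever MA = effort arm / load arm = 2.91/1.23 = 2.3659.
Wheel-and-axle MA = R/r = 53.3/9.5 = 5.6105.
Combined ideal MA = 3 × 2.3659 × 5.6105 = 39.821.
Effort = load / MA = 7101 / 39.821 = 178.32 N.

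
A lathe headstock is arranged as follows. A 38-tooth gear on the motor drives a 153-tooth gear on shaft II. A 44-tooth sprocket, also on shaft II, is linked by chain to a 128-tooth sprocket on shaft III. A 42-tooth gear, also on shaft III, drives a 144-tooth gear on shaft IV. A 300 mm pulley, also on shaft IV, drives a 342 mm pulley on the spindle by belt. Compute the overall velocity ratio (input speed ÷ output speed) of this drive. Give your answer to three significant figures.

45.8

Each stage contributes driven/driver: gear mesh 153/38 = 4.0263, chain 128/44 = 2.9091, gear mesh 144/42 = 3.4286, belt 342/300 = 1.14.
Overall: 4.0263 × 2.9091 × 3.4286 × 1.14 = 45.781.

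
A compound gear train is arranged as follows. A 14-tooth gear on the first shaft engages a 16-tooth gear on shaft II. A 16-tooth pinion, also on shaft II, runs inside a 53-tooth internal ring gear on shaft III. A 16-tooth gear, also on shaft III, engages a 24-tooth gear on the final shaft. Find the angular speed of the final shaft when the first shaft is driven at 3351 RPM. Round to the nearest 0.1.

590.1 RPM

Gear mesh: ratio = 16/14 = 1.1429, so shaft II turns at 3351 / 1.1429 = 2932.1 RPM.
Internal gear: ratio = 53/16 = 3.3125, so shaft III turns at 2932.1 / 3.3125 = 885.17 RPM.
Gear mesh: ratio = 24/16 = 1.5, so the final shaft turns at 885.17 / 1.5 = 590.11 RPM.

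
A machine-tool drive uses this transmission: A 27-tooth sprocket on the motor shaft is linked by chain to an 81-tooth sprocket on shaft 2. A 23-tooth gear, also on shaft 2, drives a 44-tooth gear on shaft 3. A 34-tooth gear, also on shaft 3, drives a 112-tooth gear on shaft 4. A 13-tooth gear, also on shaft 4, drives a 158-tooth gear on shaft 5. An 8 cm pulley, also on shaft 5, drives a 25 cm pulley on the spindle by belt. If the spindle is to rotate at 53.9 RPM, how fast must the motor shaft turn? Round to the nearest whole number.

Overall ratio R = 3 × 1.913 × 3.2941 × 12.154 × 3.125 = 718.04.
Required input speed = output speed × R = 53.9 × 718.04 = 38702 RPM.

38702 RPM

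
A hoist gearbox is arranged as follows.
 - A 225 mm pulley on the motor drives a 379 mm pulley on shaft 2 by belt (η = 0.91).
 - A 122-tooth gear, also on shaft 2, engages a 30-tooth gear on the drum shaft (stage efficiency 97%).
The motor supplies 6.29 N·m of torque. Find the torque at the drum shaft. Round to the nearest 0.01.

2.30 N·m

After the belt (379/225): 6.29 × 1.6844 × 0.91 = 9.6416 N·m
After the gear mesh (30/122): 9.6416 × 0.2459 × 0.97 = 2.2998 N·m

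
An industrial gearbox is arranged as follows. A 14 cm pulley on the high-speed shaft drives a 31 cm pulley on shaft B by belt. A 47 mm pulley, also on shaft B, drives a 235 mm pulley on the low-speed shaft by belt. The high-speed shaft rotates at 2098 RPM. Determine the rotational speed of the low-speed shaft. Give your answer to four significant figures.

189.5 RPM

Belt: ratio = 31/14 = 2.2143, so shaft B turns at 2098 / 2.2143 = 947.48 RPM.
Belt: ratio = 235/47 = 5, so the low-speed shaft turns at 947.48 / 5 = 189.5 RPM.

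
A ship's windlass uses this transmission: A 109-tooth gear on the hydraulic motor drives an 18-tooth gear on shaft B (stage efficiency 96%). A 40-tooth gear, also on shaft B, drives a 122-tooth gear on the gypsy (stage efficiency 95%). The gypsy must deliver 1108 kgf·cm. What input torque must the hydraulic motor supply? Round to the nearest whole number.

Overall ratio R = 0.16514 × 3.05 = 0.50367; overall efficiency η = 0.96 × 0.95 = 0.9120.
Input torque = output torque / (R × η) = 1108 / (0.50367 × 0.9120) = 2412.1 kgf·cm.

2412 kgf·cm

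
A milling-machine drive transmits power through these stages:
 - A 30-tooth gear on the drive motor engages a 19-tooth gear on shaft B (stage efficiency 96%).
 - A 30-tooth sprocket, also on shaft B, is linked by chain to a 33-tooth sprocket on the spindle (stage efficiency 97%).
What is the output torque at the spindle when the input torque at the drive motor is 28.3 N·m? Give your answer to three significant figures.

gear mesh 19/30 = 0.63333 → τ = 28.3·0.63333·0.96 = 17.206 N·m
chain 33/30 = 1.1 → τ = 17.206·1.1·0.97 = 18.359 N·m

18.4 N·m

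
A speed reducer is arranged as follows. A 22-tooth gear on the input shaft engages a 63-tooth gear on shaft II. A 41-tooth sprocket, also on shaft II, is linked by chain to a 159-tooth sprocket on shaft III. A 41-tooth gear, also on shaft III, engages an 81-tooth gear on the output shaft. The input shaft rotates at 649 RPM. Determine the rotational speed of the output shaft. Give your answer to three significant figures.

Gear mesh: ratio = 63/22 = 2.8636, so shaft II turns at 649 / 2.8636 = 226.63 RPM.
Chain: ratio = 159/41 = 3.878, so shaft III turns at 226.63 / 3.878 = 58.44 RPM.
Gear mesh: ratio = 81/41 = 1.9756, so the output shaft turns at 58.44 / 1.9756 = 29.581 RPM.

29.6 RPM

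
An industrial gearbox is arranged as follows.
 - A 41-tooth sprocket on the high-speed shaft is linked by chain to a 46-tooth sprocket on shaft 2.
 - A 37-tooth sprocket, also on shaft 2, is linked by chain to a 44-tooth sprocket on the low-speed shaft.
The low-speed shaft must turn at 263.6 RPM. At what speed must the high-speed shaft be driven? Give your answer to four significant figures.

Overall ratio R = 1.122 × 1.1892 = 1.3342.
Required input speed = output speed × R = 263.6 × 1.3342 = 351.7 RPM.

351.7 RPM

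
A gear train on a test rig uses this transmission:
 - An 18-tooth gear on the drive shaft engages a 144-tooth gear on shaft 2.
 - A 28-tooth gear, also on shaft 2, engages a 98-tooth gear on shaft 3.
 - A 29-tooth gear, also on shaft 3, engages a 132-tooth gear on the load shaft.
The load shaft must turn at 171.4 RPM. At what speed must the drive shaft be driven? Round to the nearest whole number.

Overall ratio R = 8 × 3.5 × 4.5517 = 127.45.
Required input speed = output speed × R = 171.4 × 127.45 = 21845 RPM.

21845 RPM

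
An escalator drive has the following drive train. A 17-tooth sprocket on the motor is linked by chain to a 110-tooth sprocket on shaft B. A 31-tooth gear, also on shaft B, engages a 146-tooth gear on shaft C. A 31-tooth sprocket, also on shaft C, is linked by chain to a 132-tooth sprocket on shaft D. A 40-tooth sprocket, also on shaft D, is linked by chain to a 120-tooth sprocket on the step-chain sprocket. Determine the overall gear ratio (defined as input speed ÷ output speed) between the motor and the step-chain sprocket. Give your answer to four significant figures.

389.3

Each stage contributes driven/driver: chain 110/17 = 6.4706, gear mesh 146/31 = 4.7097, chain 132/31 = 4.2581, chain 120/40 = 3.
Overall: 6.4706 × 4.7097 × 4.2581 × 3 = 389.29.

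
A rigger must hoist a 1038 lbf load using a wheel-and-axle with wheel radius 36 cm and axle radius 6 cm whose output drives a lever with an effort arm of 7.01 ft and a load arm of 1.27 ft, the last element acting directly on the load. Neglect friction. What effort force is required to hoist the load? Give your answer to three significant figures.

31.3 lbf

Wheel-and-axle MA = R/r = 36/6 = 6.
Lever MA = effort arm / load arm = 7.01/1.27 = 5.5197.
Combined ideal MA = 6 × 5.5197 = 33.118.
Effort = load / MA = 1038 / 33.118 = 31.342 lbf.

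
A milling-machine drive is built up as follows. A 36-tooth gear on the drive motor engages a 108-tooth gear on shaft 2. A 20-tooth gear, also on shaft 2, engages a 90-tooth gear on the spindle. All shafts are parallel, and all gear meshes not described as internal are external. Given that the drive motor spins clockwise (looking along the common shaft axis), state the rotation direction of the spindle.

clockwise

the drive motor → shaft 2: external mesh, 1 reversal → CCW.
shaft 2 → the spindle: external mesh, 1 reversal → CW.
2 reversals in total — an even number — so the spindle turns the same way as the drive motor.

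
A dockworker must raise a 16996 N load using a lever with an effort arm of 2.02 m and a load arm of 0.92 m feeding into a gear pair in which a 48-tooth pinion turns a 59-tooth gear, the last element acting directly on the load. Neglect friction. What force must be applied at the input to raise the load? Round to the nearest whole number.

6298 N

Lever MA = effort arm / load arm = 2.02/0.92 = 2.1957.
Gear pair MA = 59/48 = 1.2292.
Combined ideal MA = 2.1957 × 1.2292 = 2.6988.
Effort = load / MA = 16996 / 2.6988 = 6297.6 N.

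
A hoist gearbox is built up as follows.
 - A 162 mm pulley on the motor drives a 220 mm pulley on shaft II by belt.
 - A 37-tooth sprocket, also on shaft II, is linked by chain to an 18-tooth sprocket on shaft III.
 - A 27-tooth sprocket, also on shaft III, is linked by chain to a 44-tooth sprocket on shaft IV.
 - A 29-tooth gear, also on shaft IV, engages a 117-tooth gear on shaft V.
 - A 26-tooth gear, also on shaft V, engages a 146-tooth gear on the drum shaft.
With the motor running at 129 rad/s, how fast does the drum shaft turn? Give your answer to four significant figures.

5.289 rad/s

belt 220/162 = 1.358 → 129/1.358 = 94.991 rad/s
chain 18/37 = 0.48649 → 94.991/0.48649 = 195.26 rad/s
chain 44/27 = 1.6296 → 195.26/1.6296 = 119.82 rad/s
gear mesh 117/29 = 4.0345 → 119.82/4.0345 = 29.698 rad/s
gear mesh 146/26 = 5.6154 → 29.698/5.6154 = 5.2888 rad/s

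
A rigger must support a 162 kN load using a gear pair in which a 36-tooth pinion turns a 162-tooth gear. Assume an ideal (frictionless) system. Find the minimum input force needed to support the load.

36 kN

Gear pair MA = 162/36 = 4.5.
Effort = load / MA = 162 / 4.5 = 36 kN.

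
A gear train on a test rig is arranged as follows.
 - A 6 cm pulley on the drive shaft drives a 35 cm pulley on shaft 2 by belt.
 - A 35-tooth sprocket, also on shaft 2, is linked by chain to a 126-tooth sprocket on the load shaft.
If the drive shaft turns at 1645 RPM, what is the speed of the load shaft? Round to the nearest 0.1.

Belt: ratio = 35/6 = 5.8333, so shaft 2 turns at 1645 / 5.8333 = 282 RPM.
Chain: ratio = 126/35 = 3.6, so the load shaft turns at 282 / 3.6 = 78.333 RPM.

78.3 RPM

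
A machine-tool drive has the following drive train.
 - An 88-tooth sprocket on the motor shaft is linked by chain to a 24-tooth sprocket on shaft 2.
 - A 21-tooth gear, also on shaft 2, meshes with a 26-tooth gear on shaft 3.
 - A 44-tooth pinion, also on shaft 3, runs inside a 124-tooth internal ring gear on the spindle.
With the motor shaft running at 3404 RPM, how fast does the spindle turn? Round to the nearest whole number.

chain 24/88 = 0.27273 → 3404/0.27273 = 12481 RPM
gear mesh 26/21 = 1.2381 → 12481/1.2381 = 10081 RPM
internal gear 124/44 = 2.8182 → 10081/2.8182 = 3577.2 RPM

3577 RPM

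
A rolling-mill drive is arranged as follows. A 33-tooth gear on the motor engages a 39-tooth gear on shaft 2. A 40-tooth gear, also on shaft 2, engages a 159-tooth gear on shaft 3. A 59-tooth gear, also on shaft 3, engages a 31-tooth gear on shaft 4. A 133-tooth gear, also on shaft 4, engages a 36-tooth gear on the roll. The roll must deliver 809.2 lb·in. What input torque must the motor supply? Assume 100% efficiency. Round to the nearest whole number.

Overall ratio R = 1.1818 × 3.975 × 0.52542 × 0.27068 = 0.66811.
Input torque = output torque / R = 809.2 / 0.66811 = 1211.2 lb·in.

1211 lb·in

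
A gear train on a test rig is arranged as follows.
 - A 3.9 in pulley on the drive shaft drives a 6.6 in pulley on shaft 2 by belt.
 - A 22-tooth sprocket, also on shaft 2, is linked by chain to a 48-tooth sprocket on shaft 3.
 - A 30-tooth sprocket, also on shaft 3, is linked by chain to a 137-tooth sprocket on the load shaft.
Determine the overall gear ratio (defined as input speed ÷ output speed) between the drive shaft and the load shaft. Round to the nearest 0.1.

16.9

Each stage contributes driven/driver: belt 6.6/3.9 = 1.6923, chain 48/22 = 2.1818, chain 137/30 = 4.5667.
Overall: 1.6923 × 2.1818 × 4.5667 = 16.862.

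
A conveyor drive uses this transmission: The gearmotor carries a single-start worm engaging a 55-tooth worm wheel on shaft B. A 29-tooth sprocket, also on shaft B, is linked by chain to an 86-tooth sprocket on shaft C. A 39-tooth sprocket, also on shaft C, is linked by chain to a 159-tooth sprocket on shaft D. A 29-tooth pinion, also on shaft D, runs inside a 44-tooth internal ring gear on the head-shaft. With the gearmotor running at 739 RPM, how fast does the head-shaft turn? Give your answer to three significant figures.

0.732 RPM

the gearmotor → shaft B (worm, 55/1): 739 ÷ 55 = 13.436 RPM
shaft B → shaft C (chain, 86/29): 13.436 ÷ 2.9655 = 4.5309 RPM
shaft C → shaft D (chain, 159/39): 4.5309 ÷ 4.0769 = 1.1113 RPM
shaft D → the head-shaft (internal gear, 44/29): 1.1113 ÷ 1.5172 = 0.73248 RPM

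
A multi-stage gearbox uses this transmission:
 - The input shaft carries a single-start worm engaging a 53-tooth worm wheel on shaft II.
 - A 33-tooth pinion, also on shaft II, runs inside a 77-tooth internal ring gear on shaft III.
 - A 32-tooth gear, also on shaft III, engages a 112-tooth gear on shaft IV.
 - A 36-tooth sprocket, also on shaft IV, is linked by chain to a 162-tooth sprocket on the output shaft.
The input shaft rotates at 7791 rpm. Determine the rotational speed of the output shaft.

Worm: ratio = 53/1 = 53, so shaft II turns at 7791 / 53 = 147 rpm.
Internal gear: ratio = 77/33 = 2.3333, so shaft III turns at 147 / 2.3333 = 63 rpm.
Gear mesh: ratio = 112/32 = 3.5, so shaft IV turns at 63 / 3.5 = 18 rpm.
Chain: ratio = 162/36 = 4.5, so the output shaft turns at 18 / 4.5 = 4 rpm.

4 rpm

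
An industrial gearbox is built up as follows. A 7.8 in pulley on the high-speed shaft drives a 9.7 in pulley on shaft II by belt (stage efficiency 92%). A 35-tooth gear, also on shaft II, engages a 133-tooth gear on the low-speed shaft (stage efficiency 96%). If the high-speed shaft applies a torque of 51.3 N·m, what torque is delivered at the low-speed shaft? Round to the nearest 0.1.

belt 9.7/7.8 = 1.2436 → τ = 51.3·1.2436·0.92 = 58.692 N·m
gear mesh 133/35 = 3.8 → τ = 58.692·3.8·0.96 = 214.11 N·m

214.1 N·m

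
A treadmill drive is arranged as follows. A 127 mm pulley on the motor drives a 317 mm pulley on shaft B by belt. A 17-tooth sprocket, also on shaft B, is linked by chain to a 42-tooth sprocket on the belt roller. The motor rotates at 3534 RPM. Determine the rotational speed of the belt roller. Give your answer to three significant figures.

573 RPM

the motor → shaft B (belt, 317/127): 3534 ÷ 2.4961 = 1415.8 RPM
shaft B → the belt roller (chain, 42/17): 1415.8 ÷ 2.4706 = 573.07 RPM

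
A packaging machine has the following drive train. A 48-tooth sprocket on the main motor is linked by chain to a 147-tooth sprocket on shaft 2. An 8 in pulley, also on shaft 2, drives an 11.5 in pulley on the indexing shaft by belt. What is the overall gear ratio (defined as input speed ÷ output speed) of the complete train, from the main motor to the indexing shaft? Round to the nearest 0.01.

Each stage contributes driven/driver: chain 147/48 = 3.0625, belt 11.5/8 = 1.4375.
Overall: 3.0625 × 1.4375 = 4.4023.

4.40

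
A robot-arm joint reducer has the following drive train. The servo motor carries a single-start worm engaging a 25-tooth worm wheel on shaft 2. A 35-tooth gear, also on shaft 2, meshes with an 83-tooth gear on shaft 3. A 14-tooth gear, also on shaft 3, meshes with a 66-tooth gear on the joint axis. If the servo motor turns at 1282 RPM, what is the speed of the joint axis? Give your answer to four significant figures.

the servo motor → shaft 2 (worm, 25/1): 1282 ÷ 25 = 51.28 RPM
shaft 2 → shaft 3 (gear mesh, 83/35): 51.28 ÷ 2.3714 = 21.624 RPM
shaft 3 → the joint axis (gear mesh, 66/14): 21.624 ÷ 4.7143 = 4.5869 RPM

4.587 RPM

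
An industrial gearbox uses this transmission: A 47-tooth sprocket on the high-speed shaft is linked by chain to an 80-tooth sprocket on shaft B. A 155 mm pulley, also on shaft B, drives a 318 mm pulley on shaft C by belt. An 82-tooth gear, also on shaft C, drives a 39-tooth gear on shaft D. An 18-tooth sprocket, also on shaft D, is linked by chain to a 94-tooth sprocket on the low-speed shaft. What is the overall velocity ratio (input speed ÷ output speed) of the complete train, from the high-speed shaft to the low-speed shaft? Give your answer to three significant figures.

8.67

Each stage contributes driven/driver: chain 80/47 = 1.7021, belt 318/155 = 2.0516, gear mesh 39/82 = 0.47561, chain 94/18 = 5.2222.
Overall: 1.7021 × 2.0516 × 0.47561 × 5.2222 = 8.6735.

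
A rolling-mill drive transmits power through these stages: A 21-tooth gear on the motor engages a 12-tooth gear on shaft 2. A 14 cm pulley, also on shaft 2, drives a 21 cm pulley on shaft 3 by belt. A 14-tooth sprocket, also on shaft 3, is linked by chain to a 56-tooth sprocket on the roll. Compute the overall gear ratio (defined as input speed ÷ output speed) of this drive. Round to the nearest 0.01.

Each stage contributes driven/driver: gear mesh 12/21 = 0.57143, belt 21/14 = 1.5, chain 56/14 = 4.
Overall: 0.57143 × 1.5 × 4 = 3.4286.

3.43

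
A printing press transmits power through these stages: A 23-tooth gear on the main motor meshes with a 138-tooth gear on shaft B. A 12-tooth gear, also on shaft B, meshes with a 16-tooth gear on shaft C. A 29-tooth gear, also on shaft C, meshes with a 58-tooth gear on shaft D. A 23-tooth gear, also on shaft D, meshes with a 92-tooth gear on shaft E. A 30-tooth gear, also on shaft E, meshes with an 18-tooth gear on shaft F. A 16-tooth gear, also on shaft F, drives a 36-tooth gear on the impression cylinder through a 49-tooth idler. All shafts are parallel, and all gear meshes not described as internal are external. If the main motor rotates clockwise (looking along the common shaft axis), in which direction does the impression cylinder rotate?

counterclockwise

the main motor → shaft B: external mesh, 1 reversal → CCW.
shaft B → shaft C: external mesh, 1 reversal → CW.
shaft C → shaft D: external mesh, 1 reversal → CCW.
shaft D → shaft E: external mesh, 1 reversal → CW.
shaft E → shaft F: external mesh, 1 reversal → CCW.
shaft F → the impression cylinder: driver → idler → driven is 2 external meshes, 2 reversals → CCW.
7 reversals in total — an odd number — so the impression cylinder turns opposite to the main motor.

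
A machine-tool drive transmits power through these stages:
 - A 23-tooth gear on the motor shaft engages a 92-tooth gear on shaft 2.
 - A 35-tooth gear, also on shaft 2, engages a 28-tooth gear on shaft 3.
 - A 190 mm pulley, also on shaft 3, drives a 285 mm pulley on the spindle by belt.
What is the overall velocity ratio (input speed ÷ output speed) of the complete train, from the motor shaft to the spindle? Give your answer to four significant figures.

4.800

Each stage contributes driven/driver: gear mesh 92/23 = 4, gear mesh 28/35 = 0.8, belt 285/190 = 1.5.
Overall: 4 × 0.8 × 1.5 = 4.8.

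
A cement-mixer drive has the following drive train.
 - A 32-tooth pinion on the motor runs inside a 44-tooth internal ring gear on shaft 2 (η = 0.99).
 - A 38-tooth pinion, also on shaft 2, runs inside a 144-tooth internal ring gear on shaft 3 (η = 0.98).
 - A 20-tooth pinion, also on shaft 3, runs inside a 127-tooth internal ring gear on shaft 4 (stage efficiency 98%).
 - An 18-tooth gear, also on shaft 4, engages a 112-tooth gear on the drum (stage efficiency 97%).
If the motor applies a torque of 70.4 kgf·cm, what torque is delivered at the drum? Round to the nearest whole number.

After the internal gear (44/32): 70.4 × 1.375 × 0.99 = 95.832 kgf·cm
After the internal gear (144/38): 95.832 × 3.7895 × 0.98 = 355.89 kgf·cm
After the internal gear (127/20): 355.89 × 6.35 × 0.98 = 2214.7 kgf·cm
After the gear mesh (112/18): 2214.7 × 6.2222 × 0.97 = 13367 kgf·cm

13367 kgf·cm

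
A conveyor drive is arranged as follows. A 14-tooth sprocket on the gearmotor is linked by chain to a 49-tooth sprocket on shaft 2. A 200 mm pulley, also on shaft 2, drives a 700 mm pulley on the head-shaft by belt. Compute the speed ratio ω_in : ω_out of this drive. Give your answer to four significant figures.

Each stage contributes driven/driver: chain 49/14 = 3.5, belt 700/200 = 3.5.
Overall: 3.5 × 3.5 = 12.25.

12.25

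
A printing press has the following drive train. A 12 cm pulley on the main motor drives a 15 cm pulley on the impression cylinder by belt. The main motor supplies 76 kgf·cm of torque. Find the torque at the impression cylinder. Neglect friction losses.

Belt: ratio = 15/12 = 1.25; torque at the impression cylinder = 76 × 1.25 = 95 kgf·cm.

95 kgf·cm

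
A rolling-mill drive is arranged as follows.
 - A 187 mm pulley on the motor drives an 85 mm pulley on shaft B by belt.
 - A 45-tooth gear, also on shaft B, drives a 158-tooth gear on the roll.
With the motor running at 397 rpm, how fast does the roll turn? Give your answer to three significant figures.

the motor → shaft B (belt, 85/187): 397 ÷ 0.45455 = 873.4 rpm
shaft B → the roll (gear mesh, 158/45): 873.4 ÷ 3.5111 = 248.75 rpm

249 rpm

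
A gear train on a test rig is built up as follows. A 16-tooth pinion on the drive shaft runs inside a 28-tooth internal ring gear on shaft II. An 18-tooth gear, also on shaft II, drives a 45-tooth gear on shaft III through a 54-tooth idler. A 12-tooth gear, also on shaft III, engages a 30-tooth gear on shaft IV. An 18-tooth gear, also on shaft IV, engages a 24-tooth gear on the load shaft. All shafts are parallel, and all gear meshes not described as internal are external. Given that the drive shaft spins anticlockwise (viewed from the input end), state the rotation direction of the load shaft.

the drive shaft → shaft II: internal mesh, same direction → CCW.
shaft II → shaft III: driver → idler → driven is 2 external meshes, 2 reversals → CCW.
shaft III → shaft IV: external mesh, 1 reversal → CW.
shaft IV → the load shaft: external mesh, 1 reversal → CCW.
4 reversals in total — an even number — so the load shaft turns the same way as the drive shaft.

anticlockwise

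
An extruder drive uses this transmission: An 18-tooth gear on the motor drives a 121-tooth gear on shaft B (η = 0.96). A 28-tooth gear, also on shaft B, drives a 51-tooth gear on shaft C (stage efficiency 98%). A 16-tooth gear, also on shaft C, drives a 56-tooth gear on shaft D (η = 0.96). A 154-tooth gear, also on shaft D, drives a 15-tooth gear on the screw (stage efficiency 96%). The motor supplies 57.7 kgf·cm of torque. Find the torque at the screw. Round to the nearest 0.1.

208.8 kgf·cm

gear mesh 121/18 = 6.7222 → τ = 57.7·6.7222·0.96 = 372.36 kgf·cm
gear mesh 51/28 = 1.8214 → τ = 372.36·1.8214·0.98 = 664.66 kgf·cm
gear mesh 56/16 = 3.5 → τ = 664.66·3.5·0.96 = 2233.3 kgf·cm
gear mesh 15/154 = 0.097403 → τ = 2233.3·0.097403·0.96 = 208.82 kgf·cm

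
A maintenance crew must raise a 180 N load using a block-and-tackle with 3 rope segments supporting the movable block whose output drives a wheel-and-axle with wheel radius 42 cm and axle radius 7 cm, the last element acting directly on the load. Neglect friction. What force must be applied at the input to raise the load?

10 N

Block-and-tackle MA = number of supporting rope parts = 3.
Wheel-and-axle MA = R/r = 42/7 = 6.
Combined ideal MA = 3 × 6 = 18.
Effort = load / MA = 180 / 18 = 10 N.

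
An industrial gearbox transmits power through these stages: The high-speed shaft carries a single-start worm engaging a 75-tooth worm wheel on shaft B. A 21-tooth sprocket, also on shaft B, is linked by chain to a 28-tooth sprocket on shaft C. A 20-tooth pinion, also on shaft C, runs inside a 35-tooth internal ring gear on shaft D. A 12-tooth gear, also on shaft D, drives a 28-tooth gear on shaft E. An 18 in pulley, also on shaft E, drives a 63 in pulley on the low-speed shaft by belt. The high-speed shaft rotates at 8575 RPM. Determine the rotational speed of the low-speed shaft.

6 RPM

the high-speed shaft → shaft B (worm, 75/1): 8575 ÷ 75 = 114.33 RPM
shaft B → shaft C (chain, 28/21): 114.33 ÷ 1.3333 = 85.75 RPM
shaft C → shaft D (internal gear, 35/20): 85.75 ÷ 1.75 = 49 RPM
shaft D → shaft E (gear mesh, 28/12): 49 ÷ 2.3333 = 21 RPM
shaft E → the low-speed shaft (belt, 63/18): 21 ÷ 3.5 = 6 RPM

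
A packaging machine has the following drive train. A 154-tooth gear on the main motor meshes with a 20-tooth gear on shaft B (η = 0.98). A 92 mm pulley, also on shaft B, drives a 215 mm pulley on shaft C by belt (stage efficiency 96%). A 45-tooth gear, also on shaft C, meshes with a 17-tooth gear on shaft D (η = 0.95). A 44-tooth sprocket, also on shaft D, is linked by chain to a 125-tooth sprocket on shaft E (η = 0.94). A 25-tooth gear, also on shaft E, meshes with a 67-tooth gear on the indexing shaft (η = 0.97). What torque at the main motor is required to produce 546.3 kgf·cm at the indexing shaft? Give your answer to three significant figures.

768 kgf·cm

Overall ratio R = 0.12987 × 2.337 × 0.37778 × 2.8409 × 2.68 = 0.87295; overall efficiency η = 0.98 × 0.96 × 0.95 × 0.94 × 0.97 = 0.8149.
Input torque = output torque / (R × η) = 546.3 / (0.87295 × 0.8149) = 767.93 kgf·cm.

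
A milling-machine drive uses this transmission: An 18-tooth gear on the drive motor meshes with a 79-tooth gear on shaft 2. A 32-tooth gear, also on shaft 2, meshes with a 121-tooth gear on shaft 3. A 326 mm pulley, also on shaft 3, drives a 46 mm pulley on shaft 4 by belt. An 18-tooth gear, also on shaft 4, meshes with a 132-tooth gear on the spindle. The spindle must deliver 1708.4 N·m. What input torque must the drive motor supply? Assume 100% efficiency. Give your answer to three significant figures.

99.5 N·m

Overall ratio R = 4.3889 × 3.7812 × 0.1411 × 7.3333 = 17.172.
Input torque = output torque / R = 1708.4 / 17.172 = 99.485 N·m.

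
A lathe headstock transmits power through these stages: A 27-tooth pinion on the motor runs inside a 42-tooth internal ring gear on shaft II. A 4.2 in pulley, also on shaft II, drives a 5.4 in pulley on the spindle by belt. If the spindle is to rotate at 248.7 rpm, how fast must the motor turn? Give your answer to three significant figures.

Overall ratio R = 1.5556 × 1.2857 = 2.
Required input speed = output speed × R = 248.7 × 2 = 497.4 rpm.

497 rpm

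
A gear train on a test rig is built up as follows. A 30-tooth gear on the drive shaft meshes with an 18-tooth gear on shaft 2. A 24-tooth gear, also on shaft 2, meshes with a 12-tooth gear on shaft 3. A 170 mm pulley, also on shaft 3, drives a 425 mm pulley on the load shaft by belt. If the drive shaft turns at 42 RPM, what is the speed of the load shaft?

the drive shaft → shaft 2 (gear mesh, 18/30): 42 ÷ 0.6 = 70 RPM
shaft 2 → shaft 3 (gear mesh, 12/24): 70 ÷ 0.5 = 140 RPM
shaft 3 → the load shaft (belt, 425/170): 140 ÷ 2.5 = 56 RPM

56 RPM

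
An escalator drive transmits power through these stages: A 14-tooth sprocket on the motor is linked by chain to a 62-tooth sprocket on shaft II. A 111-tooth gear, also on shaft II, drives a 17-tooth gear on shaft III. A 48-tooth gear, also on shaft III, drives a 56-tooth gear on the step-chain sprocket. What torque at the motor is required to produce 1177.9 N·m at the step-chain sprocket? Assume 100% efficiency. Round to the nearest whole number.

Overall ratio R = 4.4286 × 0.15315 × 1.1667 = 0.79129.
Input torque = output torque / R = 1177.9 / 0.79129 = 1488.6 N·m.

1489 N·m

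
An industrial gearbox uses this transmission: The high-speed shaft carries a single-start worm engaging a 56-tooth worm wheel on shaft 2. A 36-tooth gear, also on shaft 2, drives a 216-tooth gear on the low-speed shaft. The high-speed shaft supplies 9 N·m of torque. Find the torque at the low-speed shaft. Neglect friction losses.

worm 56/1 = 56 → τ = 9·56 = 504 N·m
gear mesh 216/36 = 6 → τ = 504·6 = 3024 N·m

3024 N·m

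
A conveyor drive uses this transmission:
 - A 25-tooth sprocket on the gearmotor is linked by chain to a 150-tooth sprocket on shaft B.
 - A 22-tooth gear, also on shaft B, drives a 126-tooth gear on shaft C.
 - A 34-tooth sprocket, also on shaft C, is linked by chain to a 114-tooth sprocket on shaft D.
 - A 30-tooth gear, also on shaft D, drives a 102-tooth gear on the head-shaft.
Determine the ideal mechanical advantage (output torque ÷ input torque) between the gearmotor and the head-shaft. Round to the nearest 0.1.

Each stage contributes driven/driver: chain 150/25 = 6, gear mesh 126/22 = 5.7273, chain 114/34 = 3.3529, gear mesh 102/30 = 3.4.
Overall: 6 × 5.7273 × 3.3529 × 3.4 = 391.75.

391.7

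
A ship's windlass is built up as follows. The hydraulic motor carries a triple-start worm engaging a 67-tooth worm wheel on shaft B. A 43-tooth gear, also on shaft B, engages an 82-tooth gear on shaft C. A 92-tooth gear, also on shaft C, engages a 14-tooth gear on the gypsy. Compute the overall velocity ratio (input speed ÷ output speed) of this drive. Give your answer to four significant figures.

6.481

Each stage contributes driven/driver: worm 67/3 = 22.333, gear mesh 82/43 = 1.907, gear mesh 14/92 = 0.15217.
Overall: 22.333 × 1.907 × 0.15217 = 6.481.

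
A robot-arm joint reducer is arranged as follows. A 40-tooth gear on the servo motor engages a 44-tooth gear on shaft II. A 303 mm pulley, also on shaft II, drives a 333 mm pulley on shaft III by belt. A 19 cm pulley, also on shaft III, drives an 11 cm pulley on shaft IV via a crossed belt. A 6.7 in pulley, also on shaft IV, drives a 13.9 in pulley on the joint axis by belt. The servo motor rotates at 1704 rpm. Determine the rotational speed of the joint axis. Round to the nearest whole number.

the servo motor → shaft II (gear mesh, 44/40): 1704 ÷ 1.1 = 1549.1 rpm
shaft II → shaft III (belt, 333/303): 1549.1 ÷ 1.099 = 1409.5 rpm
shaft III → shaft IV (belt, 11/19): 1409.5 ÷ 0.57895 = 2434.6 rpm
shaft IV → the joint axis (belt, 13.9/6.7): 2434.6 ÷ 2.0746 = 1173.5 rpm

1174 rpm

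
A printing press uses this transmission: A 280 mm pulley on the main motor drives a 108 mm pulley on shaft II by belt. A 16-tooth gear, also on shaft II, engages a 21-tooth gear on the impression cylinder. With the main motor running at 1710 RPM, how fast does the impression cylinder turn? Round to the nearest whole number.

3378 RPM

the main motor → shaft II (belt, 108/280): 1710 ÷ 0.38571 = 4433.3 RPM
shaft II → the impression cylinder (gear mesh, 21/16): 4433.3 ÷ 1.3125 = 3377.8 RPM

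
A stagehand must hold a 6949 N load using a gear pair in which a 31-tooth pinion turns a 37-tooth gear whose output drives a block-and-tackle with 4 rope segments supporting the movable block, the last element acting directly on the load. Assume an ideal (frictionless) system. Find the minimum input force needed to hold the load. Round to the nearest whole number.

1456 N

Gear pair MA = 37/31 = 1.1935.
Block-and-tackle MA = number of supporting rope parts = 4.
Combined ideal MA = 1.1935 × 4 = 4.7742.
Effort = load / MA = 6949 / 4.7742 = 1455.5 N.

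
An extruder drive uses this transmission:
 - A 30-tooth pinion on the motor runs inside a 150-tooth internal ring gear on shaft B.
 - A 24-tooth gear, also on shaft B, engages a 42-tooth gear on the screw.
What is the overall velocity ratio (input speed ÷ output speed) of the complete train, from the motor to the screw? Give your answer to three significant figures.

8.75

Each stage contributes driven/driver: internal gear 150/30 = 5, gear mesh 42/24 = 1.75.
Overall: 5 × 1.75 = 8.75.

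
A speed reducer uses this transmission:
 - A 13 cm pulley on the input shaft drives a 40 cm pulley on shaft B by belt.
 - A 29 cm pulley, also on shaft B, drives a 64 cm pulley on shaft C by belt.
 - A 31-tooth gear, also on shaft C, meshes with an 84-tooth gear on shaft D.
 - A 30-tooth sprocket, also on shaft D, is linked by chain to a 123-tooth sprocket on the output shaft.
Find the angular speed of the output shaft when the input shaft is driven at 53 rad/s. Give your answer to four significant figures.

the input shaft → shaft B (belt, 40/13): 53 ÷ 3.0769 = 17.225 rad/s
shaft B → shaft C (belt, 64/29): 17.225 ÷ 2.2069 = 7.8051 rad/s
shaft C → shaft D (gear mesh, 84/31): 7.8051 ÷ 2.7097 = 2.8804 rad/s
shaft D → the output shaft (chain, 123/30): 2.8804 ÷ 4.1 = 0.70255 rad/s

0.7025 rad/s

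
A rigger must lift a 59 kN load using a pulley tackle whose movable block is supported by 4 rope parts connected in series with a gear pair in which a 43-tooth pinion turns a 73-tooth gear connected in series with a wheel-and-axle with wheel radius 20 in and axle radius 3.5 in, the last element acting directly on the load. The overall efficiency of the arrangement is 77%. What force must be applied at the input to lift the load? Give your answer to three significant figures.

Block-and-tackle MA = number of supporting rope parts = 4.
Gear pair MA = 73/43 = 1.6977.
Wheel-and-axle MA = R/r = 20/3.5 = 5.7143.
Combined ideal MA = 4 × 1.6977 × 5.7143 = 38.804.
Actual MA = 38.804 × 0.77 = 29.879.
Effort = load / actual MA = 59 / 29.879 = 1.9746 kN.

1.97 kN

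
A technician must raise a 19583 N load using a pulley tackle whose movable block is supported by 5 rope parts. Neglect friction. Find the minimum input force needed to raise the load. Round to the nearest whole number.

Block-and-tackle MA = number of supporting rope parts = 5.
Effort = load / MA = 19583 / 5 = 3916.6 N.

3917 N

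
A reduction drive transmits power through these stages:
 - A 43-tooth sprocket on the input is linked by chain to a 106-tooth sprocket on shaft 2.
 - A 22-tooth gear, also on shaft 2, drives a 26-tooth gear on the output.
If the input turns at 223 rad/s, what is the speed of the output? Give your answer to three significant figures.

Chain: ratio = 106/43 = 2.4651, so shaft 2 turns at 223 / 2.4651 = 90.462 rad/s.
Gear mesh: ratio = 26/22 = 1.1818, so the output turns at 90.462 / 1.1818 = 76.545 rad/s.

76.5 rad/s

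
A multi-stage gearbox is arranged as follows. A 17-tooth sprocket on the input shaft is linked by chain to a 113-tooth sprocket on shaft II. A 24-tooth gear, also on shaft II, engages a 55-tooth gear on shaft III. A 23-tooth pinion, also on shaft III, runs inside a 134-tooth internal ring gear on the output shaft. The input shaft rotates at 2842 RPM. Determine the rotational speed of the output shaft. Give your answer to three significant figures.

32.0 RPM

Chain: ratio = 113/17 = 6.6471, so shaft II turns at 2842 / 6.6471 = 427.56 RPM.
Gear mesh: ratio = 55/24 = 2.2917, so shaft III turns at 427.56 / 2.2917 = 186.57 RPM.
Internal gear: ratio = 134/23 = 5.8261, so the output shaft turns at 186.57 / 5.8261 = 32.023 RPM.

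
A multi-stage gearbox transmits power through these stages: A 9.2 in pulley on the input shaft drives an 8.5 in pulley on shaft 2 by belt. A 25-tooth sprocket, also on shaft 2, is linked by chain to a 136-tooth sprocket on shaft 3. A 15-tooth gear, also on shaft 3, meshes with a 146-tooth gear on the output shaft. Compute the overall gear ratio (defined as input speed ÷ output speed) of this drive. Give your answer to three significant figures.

Each stage contributes driven/driver: belt 8.5/9.2 = 0.92391, chain 136/25 = 5.44, gear mesh 146/15 = 9.7333.
Overall: 0.92391 × 5.44 × 9.7333 = 48.921.

48.9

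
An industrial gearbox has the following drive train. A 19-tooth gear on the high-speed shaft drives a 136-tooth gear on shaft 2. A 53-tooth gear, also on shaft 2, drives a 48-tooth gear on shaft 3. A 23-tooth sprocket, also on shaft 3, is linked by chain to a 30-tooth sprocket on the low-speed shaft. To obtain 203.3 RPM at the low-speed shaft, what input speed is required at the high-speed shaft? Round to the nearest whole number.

Overall ratio R = 7.1579 × 0.90566 × 1.3043 = 8.4556.
Required input speed = output speed × R = 203.3 × 8.4556 = 1719 RPM.

1719 RPM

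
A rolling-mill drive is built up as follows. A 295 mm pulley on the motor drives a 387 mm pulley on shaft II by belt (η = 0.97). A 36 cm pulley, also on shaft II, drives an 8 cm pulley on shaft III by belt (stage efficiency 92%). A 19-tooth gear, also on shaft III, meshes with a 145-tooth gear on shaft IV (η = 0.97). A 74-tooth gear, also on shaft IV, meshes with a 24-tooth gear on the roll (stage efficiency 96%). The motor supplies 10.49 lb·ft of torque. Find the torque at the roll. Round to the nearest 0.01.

6.29 lb·ft

belt 387/295 = 1.3119 → τ = 10.49·1.3119·0.97 = 13.349 lb·ft
belt 8/36 = 0.22222 → τ = 13.349·0.22222·0.92 = 2.729 lb·ft
gear mesh 145/19 = 7.6316 → τ = 2.729·7.6316·0.97 = 20.202 lb·ft
gear mesh 24/74 = 0.32432 → τ = 20.202·0.32432·0.96 = 6.29 lb·ft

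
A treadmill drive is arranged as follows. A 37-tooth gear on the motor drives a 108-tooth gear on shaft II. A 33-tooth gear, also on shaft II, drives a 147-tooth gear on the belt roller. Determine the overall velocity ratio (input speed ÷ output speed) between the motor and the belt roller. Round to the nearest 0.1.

Each stage contributes driven/driver: gear mesh 108/37 = 2.9189, gear mesh 147/33 = 4.4545.
Overall: 2.9189 × 4.4545 = 13.002.

13.0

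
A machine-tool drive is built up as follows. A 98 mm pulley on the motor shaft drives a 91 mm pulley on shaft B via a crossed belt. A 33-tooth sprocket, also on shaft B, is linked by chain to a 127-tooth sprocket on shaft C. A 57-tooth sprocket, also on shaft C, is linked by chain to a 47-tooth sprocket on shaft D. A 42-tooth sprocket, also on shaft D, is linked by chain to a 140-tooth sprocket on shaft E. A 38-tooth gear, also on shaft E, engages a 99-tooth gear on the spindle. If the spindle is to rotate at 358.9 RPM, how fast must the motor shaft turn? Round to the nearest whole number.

Overall ratio R = 0.92857 × 3.8485 × 0.82456 × 3.3333 × 2.6053 = 25.589.
Required input speed = output speed × R = 358.9 × 25.589 = 9184 RPM.

9184 RPM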